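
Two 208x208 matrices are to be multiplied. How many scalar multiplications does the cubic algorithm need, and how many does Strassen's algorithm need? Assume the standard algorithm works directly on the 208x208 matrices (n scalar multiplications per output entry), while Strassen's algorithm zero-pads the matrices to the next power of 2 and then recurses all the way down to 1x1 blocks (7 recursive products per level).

Matrix multiplication for 208x208 matrices:

Strassen's algorithm requires power-of-2 dimensions. Pad 208x208 to 256x256 (next power of 2).

Standard algorithm: 208^3 = 8998912 multiplications
Strassen's algorithm: 7^(log2(256)) = 7^8 = 5764801 multiplications
Savings: 8998912 - 5764801 = 3234111 multiplications

Standard: 8998912 multiplications (208^3). Strassen: 5764801 multiplications (7^8, after padding to 256x256). Strassen reduces 8 recursive multiplications to 7 at each level.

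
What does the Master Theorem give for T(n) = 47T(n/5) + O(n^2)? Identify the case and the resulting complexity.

Master Theorem for T(n) = 47T(n/5) + O(n^2):

a = 47, b = 5, c = 2
log_b(a) = log_5(47) = 2.3922

Case 1: c = 2 < log_5(47) = 2.3922
T(n) = O(n^(log_5 47))

For T(n) = 47T(n/5) + O(n^2): log_5(47) = 2.3922. This is Case 1 of the Master Theorem (c < log_b(a), work dominated by leaves), giving O(n^(log_5 47)).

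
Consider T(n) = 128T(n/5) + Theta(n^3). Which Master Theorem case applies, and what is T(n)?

Master Theorem for T(n) = 128T(n/5) + O(n^3):

a = 128, b = 5, c = 3
log_b(a) = log_5(128) = 3.0147

Case 1: c = 3 < log_5(128) = 3.0147
T(n) = O(n^(log_5 128))

For T(n) = 128T(n/5) + O(n^3): log_5(128) = 3.0147. This is Case 1 of the Master Theorem (c < log_b(a), work dominated by leaves), giving O(n^(log_5 128)).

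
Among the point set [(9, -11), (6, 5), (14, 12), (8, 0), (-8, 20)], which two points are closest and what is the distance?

Computing all pairwise distances among 5 points:

d((9, -11), (6, 5)) = 16.2788
d((9, -11), (14, 12)) = 23.5372
d((9, -11), (8, 0)) = 11.0454
d((9, -11), (-8, 20)) = 35.3553
d((6, 5), (14, 12)) = 10.6301
d((6, 5), (8, 0)) = 5.3852 <-- minimum
d((6, 5), (-8, 20)) = 20.5183
d((14, 12), (8, 0)) = 13.4164
d((14, 12), (-8, 20)) = 23.4094
d((8, 0), (-8, 20)) = 25.6125

Closest pair: (6, 5) and (8, 0) with distance 5.3852

The closest pair is (6, 5) and (8, 0) with Euclidean distance 5.3852. For 5 points, brute-force pairwise comparison is shown above. For large n, the divide-and-conquer algorithm (sort by x, recurse on halves, check the dividing strip) achieves O(n log n).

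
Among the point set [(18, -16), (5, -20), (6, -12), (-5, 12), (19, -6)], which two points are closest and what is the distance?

Computing all pairwise distances among 5 points:

d((18, -16), (5, -20)) = 13.6015
d((18, -16), (6, -12)) = 12.6491
d((18, -16), (-5, 12)) = 36.2353
d((18, -16), (19, -6)) = 10.0499
d((5, -20), (6, -12)) = 8.0623 <-- minimum
d((5, -20), (-5, 12)) = 33.5261
d((5, -20), (19, -6)) = 19.799
d((6, -12), (-5, 12)) = 26.4008
d((6, -12), (19, -6)) = 14.3178
d((-5, 12), (19, -6)) = 30.0

Closest pair: (5, -20) and (6, -12) with distance 8.0623

The closest pair is (5, -20) and (6, -12) with Euclidean distance 8.0623. For 5 points, brute-force pairwise comparison is shown above. For large n, the divide-and-conquer algorithm (sort by x, recurse on halves, check the dividing strip) achieves O(n log n).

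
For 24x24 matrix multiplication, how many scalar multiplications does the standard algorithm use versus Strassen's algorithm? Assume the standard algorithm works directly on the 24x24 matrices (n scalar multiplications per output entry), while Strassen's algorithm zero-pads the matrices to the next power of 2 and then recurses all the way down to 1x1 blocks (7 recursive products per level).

Matrix multiplication for 24x24 matrices:

Strassen's algorithm requires power-of-2 dimensions. Pad 24x24 to 32x32 (next power of 2).

Standard algorithm: 24^3 = 13824 multiplications
Strassen's algorithm: 7^(log2(32)) = 7^5 = 16807 multiplications
Difference: 13824 - 16807 = -2983 (Strassen uses MORE here due to padding overhead — for small or just-over-power-of-2 n, padding can outweigh the per-level savings)

Standard: 13824 multiplications (24^3). Strassen: 16807 multiplications (7^5, after padding to 32x32). Strassen reduces 8 recursive multiplications to 7 at each level.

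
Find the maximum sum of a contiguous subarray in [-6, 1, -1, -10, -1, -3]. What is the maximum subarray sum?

Using Kadane's algorithm on [-6, 1, -1, -10, -1, -3]:

Scanning through the array:
Position 1 (value 1): max_ending_here = 1, max_so_far = 1
Position 2 (value -1): max_ending_here = 0, max_so_far = 1
Position 3 (value -10): max_ending_here = -10, max_so_far = 1
Position 4 (value -1): max_ending_here = -1, max_so_far = 1
Position 5 (value -3): max_ending_here = -3, max_so_far = 1

Maximum subarray: [1]
Maximum sum: 1

The maximum subarray is [1] with sum 1. This subarray runs from index 1 to index 1.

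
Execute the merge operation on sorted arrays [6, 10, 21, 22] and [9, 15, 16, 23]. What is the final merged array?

Merging process:

Compare 6 vs 9: take 6 from left. Merged: [6]
Compare 10 vs 9: take 9 from right. Merged: [6, 9]
Compare 10 vs 15: take 10 from left. Merged: [6, 9, 10]
Compare 21 vs 15: take 15 from right. Merged: [6, 9, 10, 15]
Compare 21 vs 16: take 16 from right. Merged: [6, 9, 10, 15, 16]
Compare 21 vs 23: take 21 from left. Merged: [6, 9, 10, 15, 16, 21]
Compare 22 vs 23: take 22 from left. Merged: [6, 9, 10, 15, 16, 21, 22]
Append remaining from right: [23]. Merged: [6, 9, 10, 15, 16, 21, 22, 23]

Final merged array: [6, 9, 10, 15, 16, 21, 22, 23]
Total comparisons: 7

The merged array is [6, 9, 10, 15, 16, 21, 22, 23], requiring 7 comparisons. The merge step runs in O(n) time where n is the total number of elements.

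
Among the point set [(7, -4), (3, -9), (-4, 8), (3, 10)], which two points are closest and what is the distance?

Computing all pairwise distances among 4 points:

d((7, -4), (3, -9)) = 6.4031 <-- minimum
d((7, -4), (-4, 8)) = 16.2788
d((7, -4), (3, 10)) = 14.5602
d((3, -9), (-4, 8)) = 18.3848
d((3, -9), (3, 10)) = 19.0
d((-4, 8), (3, 10)) = 7.2801

Closest pair: (7, -4) and (3, -9) with distance 6.4031

The closest pair is (7, -4) and (3, -9) with Euclidean distance 6.4031. For 4 points, brute-force pairwise comparison is shown above. For large n, the divide-and-conquer algorithm (sort by x, recurse on halves, check the dividing strip) achieves O(n log n).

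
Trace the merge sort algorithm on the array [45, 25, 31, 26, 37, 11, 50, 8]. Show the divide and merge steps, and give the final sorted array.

Merge sort trace:

Split: [45, 25, 31, 26, 37, 11, 50, 8] -> [45, 25, 31, 26] and [37, 11, 50, 8]
  Split: [45, 25, 31, 26] -> [45, 25] and [31, 26]
    Split: [45, 25] -> [45] and [25]
    Merge: [45] + [25] -> [25, 45]
    Split: [31, 26] -> [31] and [26]
    Merge: [31] + [26] -> [26, 31]
  Merge: [25, 45] + [26, 31] -> [25, 26, 31, 45]
  Split: [37, 11, 50, 8] -> [37, 11] and [50, 8]
    Split: [37, 11] -> [37] and [11]
    Merge: [37] + [11] -> [11, 37]
    Split: [50, 8] -> [50] and [8]
    Merge: [50] + [8] -> [8, 50]
  Merge: [11, 37] + [8, 50] -> [8, 11, 37, 50]
Merge: [25, 26, 31, 45] + [8, 11, 37, 50] -> [8, 11, 25, 26, 31, 37, 45, 50]

Final sorted array: [8, 11, 25, 26, 31, 37, 45, 50]

The merge sort proceeds by recursively splitting the array and merging sorted halves.
After all merges, the sorted array is [8, 11, 25, 26, 31, 37, 45, 50].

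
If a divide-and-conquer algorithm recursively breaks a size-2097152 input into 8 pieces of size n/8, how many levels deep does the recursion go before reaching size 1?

For divide and conquer with division factor 8:

Problem sizes at each level:
Level 0: 2097152
Level 1: 262144
Level 2: 32768
Level 3: 4096
Level 4: 512
Level 5: 64
Level 6: 8
Level 7: 1

The root is level 0 and the size-1 base case is level 7 (the tree spans levels 0 through 7, i.e. 8 levels counting the root), so the depth is the number of divisions: log_8(2097152) = 7

The recursion tree depth is log_8(2097152) = 7. At each level, the problem size is divided by 8, so it takes 7 divisions to reduce to a base case of size 1. The algorithm makes 8 recursive calls at each level.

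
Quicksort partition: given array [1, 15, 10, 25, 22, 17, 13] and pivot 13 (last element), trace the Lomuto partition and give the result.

Lomuto partition with pivot = 13:

Initial array: [1, 15, 10, 25, 22, 17, 13]

arr[0]=1 <= 13: swap with position 0, array becomes [1, 15, 10, 25, 22, 17, 13]
arr[1]=15 > 13: no swap
arr[2]=10 <= 13: swap with position 1, array becomes [1, 10, 15, 25, 22, 17, 13]
arr[3]=25 > 13: no swap
arr[4]=22 > 13: no swap
arr[5]=17 > 13: no swap

Place pivot at position 2: [1, 10, 13, 25, 22, 17, 15]
Pivot position: 2

After partitioning with pivot 13, the array becomes [1, 10, 13, 25, 22, 17, 15]. The pivot is placed at index 2. All elements to the left of the pivot are <= 13, and all elements to the right are > 13.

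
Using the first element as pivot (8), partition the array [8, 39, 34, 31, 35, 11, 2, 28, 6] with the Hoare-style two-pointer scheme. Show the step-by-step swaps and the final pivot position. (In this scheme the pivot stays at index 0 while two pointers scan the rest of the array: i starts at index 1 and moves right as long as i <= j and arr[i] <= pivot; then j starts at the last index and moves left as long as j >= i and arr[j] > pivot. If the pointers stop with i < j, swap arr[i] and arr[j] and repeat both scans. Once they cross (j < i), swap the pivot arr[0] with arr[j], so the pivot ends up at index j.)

Hoare-style two-pointer partition with pivot = 8:

Initial array: [8, 39, 34, 31, 35, 11, 2, 28, 6]

Pointers start at i = 1, j = 8.
i stops at index 1 (arr[1]=39 > 8), j stops at index 8 (arr[8]=6 <= 8): swap arr[1] and arr[8], array becomes [8, 6, 34, 31, 35, 11, 2, 28, 39]
i stops at index 2 (arr[2]=34 > 8), j stops at index 6 (arr[6]=2 <= 8): swap arr[2] and arr[6], array becomes [8, 6, 2, 31, 35, 11, 34, 28, 39]
i ends at 3, j ends at 2: the pointers have crossed (j < i), so scanning stops.

Swap pivot arr[0] with arr[2] to place pivot at position 2: [2, 6, 8, 31, 35, 11, 34, 28, 39]
Pivot position: 2

After partitioning with pivot 8, the array becomes [2, 6, 8, 31, 35, 11, 34, 28, 39]. The pivot is placed at index 2. All elements to the left of the pivot are <= 8, and all elements to the right are > 8.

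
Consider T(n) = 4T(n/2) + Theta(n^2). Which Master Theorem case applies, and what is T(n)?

Master Theorem for T(n) = 4T(n/2) + O(n^2):

a = 4, b = 2, c = 2
log_b(a) = log_2(4) = 2.0000

Case 2: c = 2 = log_2(4) = 2.0000
T(n) = O(n^2 log n) = O(n^2 log n)

For T(n) = 4T(n/2) + O(n^2): log_2(4) = 2.0000. This is Case 2 of the Master Theorem (c = log_b(a), equal work at all levels), giving O(n^2 log n).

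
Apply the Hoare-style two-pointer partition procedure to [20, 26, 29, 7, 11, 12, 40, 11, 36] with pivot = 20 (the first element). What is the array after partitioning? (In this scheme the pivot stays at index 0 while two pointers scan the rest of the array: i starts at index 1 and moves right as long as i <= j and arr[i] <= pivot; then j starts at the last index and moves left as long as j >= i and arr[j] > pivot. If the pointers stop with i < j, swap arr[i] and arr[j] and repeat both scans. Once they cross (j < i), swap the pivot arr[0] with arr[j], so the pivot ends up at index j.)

Hoare-style two-pointer partition with pivot = 20:

Initial array: [20, 26, 29, 7, 11, 12, 40, 11, 36]

Pointers start at i = 1, j = 8.
i stops at index 1 (arr[1]=26 > 20), j stops at index 7 (arr[7]=11 <= 20): swap arr[1] and arr[7], array becomes [20, 11, 29, 7, 11, 12, 40, 26, 36]
i stops at index 2 (arr[2]=29 > 20), j stops at index 5 (arr[5]=12 <= 20): swap arr[2] and arr[5], array becomes [20, 11, 12, 7, 11, 29, 40, 26, 36]
i ends at 5, j ends at 4: the pointers have crossed (j < i), so scanning stops.

Swap pivot arr[0] with arr[4] to place pivot at position 4: [11, 11, 12, 7, 20, 29, 40, 26, 36]
Pivot position: 4

After partitioning with pivot 20, the array becomes [11, 11, 12, 7, 20, 29, 40, 26, 36]. The pivot is placed at index 4. All elements to the left of the pivot are <= 20, and all elements to the right are > 20.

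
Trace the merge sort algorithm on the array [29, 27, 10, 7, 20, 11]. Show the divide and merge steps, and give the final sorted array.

Merge sort trace:

Split: [29, 27, 10, 7, 20, 11] -> [29, 27, 10] and [7, 20, 11]
  Split: [29, 27, 10] -> [29] and [27, 10]
    Split: [27, 10] -> [27] and [10]
    Merge: [27] + [10] -> [10, 27]
  Merge: [29] + [10, 27] -> [10, 27, 29]
  Split: [7, 20, 11] -> [7] and [20, 11]
    Split: [20, 11] -> [20] and [11]
    Merge: [20] + [11] -> [11, 20]
  Merge: [7] + [11, 20] -> [7, 11, 20]
Merge: [10, 27, 29] + [7, 11, 20] -> [7, 10, 11, 20, 27, 29]

Final sorted array: [7, 10, 11, 20, 27, 29]

The merge sort proceeds by recursively splitting the array and merging sorted halves.
After all merges, the sorted array is [7, 10, 11, 20, 27, 29].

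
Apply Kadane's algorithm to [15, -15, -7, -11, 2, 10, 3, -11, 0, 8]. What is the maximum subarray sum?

Using Kadane's algorithm on [15, -15, -7, -11, 2, 10, 3, -11, 0, 8]:

Scanning through the array:
Position 1 (value -15): max_ending_here = 0, max_so_far = 15
Position 2 (value -7): max_ending_here = -7, max_so_far = 15
Position 3 (value -11): max_ending_here = -11, max_so_far = 15
Position 4 (value 2): max_ending_here = 2, max_so_far = 15
Position 5 (value 10): max_ending_here = 12, max_so_far = 15
Position 6 (value 3): max_ending_here = 15, max_so_far = 15
Position 7 (value -11): max_ending_here = 4, max_so_far = 15
Position 8 (value 0): max_ending_here = 4, max_so_far = 15
Position 9 (value 8): max_ending_here = 12, max_so_far = 15

Maximum subarray: [15]
Maximum sum: 15

The maximum subarray is [15] with sum 15. This subarray runs from index 0 to index 0.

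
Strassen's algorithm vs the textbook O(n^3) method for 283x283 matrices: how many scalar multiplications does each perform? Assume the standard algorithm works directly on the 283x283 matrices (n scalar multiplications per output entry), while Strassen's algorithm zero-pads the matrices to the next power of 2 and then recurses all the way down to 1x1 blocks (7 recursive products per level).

Matrix multiplication for 283x283 matrices:

Strassen's algorithm requires power-of-2 dimensions. Pad 283x283 to 512x512 (next power of 2).

Standard algorithm: 283^3 = 22665187 multiplications
Strassen's algorithm: 7^(log2(512)) = 7^9 = 40353607 multiplications
Difference: 22665187 - 40353607 = -17688420 (Strassen uses MORE here due to padding overhead — for small or just-over-power-of-2 n, padding can outweigh the per-level savings)

Standard: 22665187 multiplications (283^3). Strassen: 40353607 multiplications (7^9, after padding to 512x512). Strassen reduces 8 recursive multiplications to 7 at each level.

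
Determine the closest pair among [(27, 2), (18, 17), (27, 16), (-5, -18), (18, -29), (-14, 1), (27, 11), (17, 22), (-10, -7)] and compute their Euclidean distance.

Computing all pairwise distances among 9 points:

d((27, 2), (18, 17)) = 17.4929
d((27, 2), (27, 16)) = 14.0
d((27, 2), (-5, -18)) = 37.7359
d((27, 2), (18, -29)) = 32.28
d((27, 2), (-14, 1)) = 41.0122
d((27, 2), (27, 11)) = 9.0
d((27, 2), (17, 22)) = 22.3607
d((27, 2), (-10, -7)) = 38.0789
d((18, 17), (27, 16)) = 9.0554
d((18, 17), (-5, -18)) = 41.8808
d((18, 17), (18, -29)) = 46.0
d((18, 17), (-14, 1)) = 35.7771
d((18, 17), (27, 11)) = 10.8167
d((18, 17), (17, 22)) = 5.099
d((18, 17), (-10, -7)) = 36.8782
d((27, 16), (-5, -18)) = 46.6905
d((27, 16), (18, -29)) = 45.8912
d((27, 16), (-14, 1)) = 43.6578
d((27, 16), (27, 11)) = 5.0 <-- minimum
d((27, 16), (17, 22)) = 11.6619
d((27, 16), (-10, -7)) = 43.566
d((-5, -18), (18, -29)) = 25.4951
d((-5, -18), (-14, 1)) = 21.0238
d((-5, -18), (27, 11)) = 43.1856
d((-5, -18), (17, 22)) = 45.6508
d((-5, -18), (-10, -7)) = 12.083
d((18, -29), (-14, 1)) = 43.8634
d((18, -29), (27, 11)) = 41.0
d((18, -29), (17, 22)) = 51.0098
d((18, -29), (-10, -7)) = 35.609
d((-14, 1), (27, 11)) = 42.2019
d((-14, 1), (17, 22)) = 37.4433
d((-14, 1), (-10, -7)) = 8.9443
d((27, 11), (17, 22)) = 14.8661
d((27, 11), (-10, -7)) = 41.1461
d((17, 22), (-10, -7)) = 39.6232

Closest pair: (27, 16) and (27, 11) with distance 5.0

The closest pair is (27, 16) and (27, 11) with Euclidean distance 5.0. For 9 points, brute-force pairwise comparison is shown above. For large n, the divide-and-conquer algorithm (sort by x, recurse on halves, check the dividing strip) achieves O(n log n).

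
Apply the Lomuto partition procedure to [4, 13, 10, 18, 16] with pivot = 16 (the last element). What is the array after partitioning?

Lomuto partition with pivot = 16:

Initial array: [4, 13, 10, 18, 16]

arr[0]=4 <= 16: swap with position 0, array becomes [4, 13, 10, 18, 16]
arr[1]=13 <= 16: swap with position 1, array becomes [4, 13, 10, 18, 16]
arr[2]=10 <= 16: swap with position 2, array becomes [4, 13, 10, 18, 16]
arr[3]=18 > 16: no swap

Place pivot at position 3: [4, 13, 10, 16, 18]
Pivot position: 3

After partitioning with pivot 16, the array becomes [4, 13, 10, 16, 18]. The pivot is placed at index 3. All elements to the left of the pivot are <= 16, and all elements to the right are > 16.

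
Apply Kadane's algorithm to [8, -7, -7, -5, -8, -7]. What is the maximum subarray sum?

Using Kadane's algorithm on [8, -7, -7, -5, -8, -7]:

Scanning through the array:
Position 1 (value -7): max_ending_here = 1, max_so_far = 8
Position 2 (value -7): max_ending_here = -6, max_so_far = 8
Position 3 (value -5): max_ending_here = -5, max_so_far = 8
Position 4 (value -8): max_ending_here = -8, max_so_far = 8
Position 5 (value -7): max_ending_here = -7, max_so_far = 8

Maximum subarray: [8]
Maximum sum: 8

The maximum subarray is [8] with sum 8. This subarray runs from index 0 to index 0.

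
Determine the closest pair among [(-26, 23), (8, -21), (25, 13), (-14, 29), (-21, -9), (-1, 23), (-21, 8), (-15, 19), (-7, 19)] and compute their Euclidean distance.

Computing all pairwise distances among 9 points:

d((-26, 23), (8, -21)) = 55.6058
d((-26, 23), (25, 13)) = 51.9711
d((-26, 23), (-14, 29)) = 13.4164
d((-26, 23), (-21, -9)) = 32.3883
d((-26, 23), (-1, 23)) = 25.0
d((-26, 23), (-21, 8)) = 15.8114
d((-26, 23), (-15, 19)) = 11.7047
d((-26, 23), (-7, 19)) = 19.4165
d((8, -21), (25, 13)) = 38.0132
d((8, -21), (-14, 29)) = 54.626
d((8, -21), (-21, -9)) = 31.3847
d((8, -21), (-1, 23)) = 44.911
d((8, -21), (-21, 8)) = 41.0122
d((8, -21), (-15, 19)) = 46.1411
d((8, -21), (-7, 19)) = 42.72
d((25, 13), (-14, 29)) = 42.1545
d((25, 13), (-21, -9)) = 50.9902
d((25, 13), (-1, 23)) = 27.8568
d((25, 13), (-21, 8)) = 46.2709
d((25, 13), (-15, 19)) = 40.4475
d((25, 13), (-7, 19)) = 32.5576
d((-14, 29), (-21, -9)) = 38.6394
d((-14, 29), (-1, 23)) = 14.3178
d((-14, 29), (-21, 8)) = 22.1359
d((-14, 29), (-15, 19)) = 10.0499
d((-14, 29), (-7, 19)) = 12.2066
d((-21, -9), (-1, 23)) = 37.7359
d((-21, -9), (-21, 8)) = 17.0
d((-21, -9), (-15, 19)) = 28.6356
d((-21, -9), (-7, 19)) = 31.305
d((-1, 23), (-21, 8)) = 25.0
d((-1, 23), (-15, 19)) = 14.5602
d((-1, 23), (-7, 19)) = 7.2111 <-- minimum
d((-21, 8), (-15, 19)) = 12.53
d((-21, 8), (-7, 19)) = 17.8045
d((-15, 19), (-7, 19)) = 8.0

Closest pair: (-1, 23) and (-7, 19) with distance 7.2111

The closest pair is (-1, 23) and (-7, 19) with Euclidean distance 7.2111. For 9 points, brute-force pairwise comparison is shown above. For large n, the divide-and-conquer algorithm (sort by x, recurse on halves, check the dividing strip) achieves O(n log n).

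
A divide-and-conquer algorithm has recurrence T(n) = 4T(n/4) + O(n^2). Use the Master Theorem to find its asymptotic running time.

Master Theorem for T(n) = 4T(n/4) + O(n^2):

a = 4, b = 4, c = 2
log_b(a) = log_4(4) = 1.0000

Case 3: c = 2 > log_4(4) = 1.0000
T(n) = O(n^2) = O(n^2)

For T(n) = 4T(n/4) + O(n^2): log_4(4) = 1.0000. This is Case 3 of the Master Theorem (c > log_b(a), work dominated by root), giving O(n^2).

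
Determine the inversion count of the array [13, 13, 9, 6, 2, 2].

Finding inversions in [13, 13, 9, 6, 2, 2]:

(0, 2): arr[0]=13 > arr[2]=9
(0, 3): arr[0]=13 > arr[3]=6
(0, 4): arr[0]=13 > arr[4]=2
(0, 5): arr[0]=13 > arr[5]=2
(1, 2): arr[1]=13 > arr[2]=9
(1, 3): arr[1]=13 > arr[3]=6
(1, 4): arr[1]=13 > arr[4]=2
(1, 5): arr[1]=13 > arr[5]=2
(2, 3): arr[2]=9 > arr[3]=6
(2, 4): arr[2]=9 > arr[4]=2
(2, 5): arr[2]=9 > arr[5]=2
(3, 4): arr[3]=6 > arr[4]=2
(3, 5): arr[3]=6 > arr[5]=2

Total inversions: 13

The array has 13 inversion(s): (0,2), (0,3), (0,4), (0,5), (1,2), (1,3), (1,4), (1,5), (2,3), (2,4), (2,5), (3,4), (3,5). Each pair (i,j) satisfies i < j and arr[i] > arr[j].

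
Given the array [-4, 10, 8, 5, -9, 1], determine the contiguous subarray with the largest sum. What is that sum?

Using Kadane's algorithm on [-4, 10, 8, 5, -9, 1]:

Scanning through the array:
Position 1 (value 10): max_ending_here = 10, max_so_far = 10
Position 2 (value 8): max_ending_here = 18, max_so_far = 18
Position 3 (value 5): max_ending_here = 23, max_so_far = 23
Position 4 (value -9): max_ending_here = 14, max_so_far = 23
Position 5 (value 1): max_ending_here = 15, max_so_far = 23

Maximum subarray: [10, 8, 5]
Maximum sum: 23

The maximum subarray is [10, 8, 5] with sum 23. This subarray runs from index 1 to index 3.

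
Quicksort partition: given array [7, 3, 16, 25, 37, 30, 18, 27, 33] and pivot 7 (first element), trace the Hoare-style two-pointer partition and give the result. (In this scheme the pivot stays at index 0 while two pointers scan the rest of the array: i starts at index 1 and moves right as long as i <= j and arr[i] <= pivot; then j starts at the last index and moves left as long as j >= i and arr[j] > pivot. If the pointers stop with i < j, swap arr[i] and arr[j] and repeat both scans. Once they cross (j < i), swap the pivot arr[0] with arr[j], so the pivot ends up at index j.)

Hoare-style two-pointer partition with pivot = 7:

Initial array: [7, 3, 16, 25, 37, 30, 18, 27, 33]

Pointers start at i = 1, j = 8.
i ends at 2, j ends at 1: the pointers have crossed (j < i), so scanning stops.

Swap pivot arr[0] with arr[1] to place pivot at position 1: [3, 7, 16, 25, 37, 30, 18, 27, 33]
Pivot position: 1

After partitioning with pivot 7, the array becomes [3, 7, 16, 25, 37, 30, 18, 27, 33]. The pivot is placed at index 1. All elements to the left of the pivot are <= 7, and all elements to the right are > 7.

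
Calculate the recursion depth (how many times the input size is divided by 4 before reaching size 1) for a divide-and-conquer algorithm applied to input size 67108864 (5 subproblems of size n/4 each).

For divide and conquer with division factor 4:

Problem sizes at each level:
Level 0: 67108864
Level 1: 16777216
Level 2: 4194304
Level 3: 1048576
Level 4: 262144
Level 5: 65536
Level 6: 16384
Level 7: 4096
Level 8: 1024
Level 9: 256
Level 10: 64
Level 11: 16
Level 12: 4
Level 13: 1

The root is level 0 and the size-1 base case is level 13 (the tree spans levels 0 through 13, i.e. 14 levels counting the root), so the depth is the number of divisions: log_4(67108864) = 13

The recursion tree depth is log_4(67108864) = 13. At each level, the problem size is divided by 4, so it takes 13 divisions to reduce to a base case of size 1. The algorithm makes 5 recursive calls at each level.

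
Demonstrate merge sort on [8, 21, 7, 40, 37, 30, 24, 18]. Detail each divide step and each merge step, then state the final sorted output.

Merge sort trace:

Split: [8, 21, 7, 40, 37, 30, 24, 18] -> [8, 21, 7, 40] and [37, 30, 24, 18]
  Split: [8, 21, 7, 40] -> [8, 21] and [7, 40]
    Split: [8, 21] -> [8] and [21]
    Merge: [8] + [21] -> [8, 21]
    Split: [7, 40] -> [7] and [40]
    Merge: [7] + [40] -> [7, 40]
  Merge: [8, 21] + [7, 40] -> [7, 8, 21, 40]
  Split: [37, 30, 24, 18] -> [37, 30] and [24, 18]
    Split: [37, 30] -> [37] and [30]
    Merge: [37] + [30] -> [30, 37]
    Split: [24, 18] -> [24] and [18]
    Merge: [24] + [18] -> [18, 24]
  Merge: [30, 37] + [18, 24] -> [18, 24, 30, 37]
Merge: [7, 8, 21, 40] + [18, 24, 30, 37] -> [7, 8, 18, 21, 24, 30, 37, 40]

Final sorted array: [7, 8, 18, 21, 24, 30, 37, 40]

The merge sort proceeds by recursively splitting the array and merging sorted halves.
After all merges, the sorted array is [7, 8, 18, 21, 24, 30, 37, 40].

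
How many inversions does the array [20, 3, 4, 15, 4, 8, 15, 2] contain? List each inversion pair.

Finding inversions in [20, 3, 4, 15, 4, 8, 15, 2]:

(0, 1): arr[0]=20 > arr[1]=3
(0, 2): arr[0]=20 > arr[2]=4
(0, 3): arr[0]=20 > arr[3]=15
(0, 4): arr[0]=20 > arr[4]=4
(0, 5): arr[0]=20 > arr[5]=8
(0, 6): arr[0]=20 > arr[6]=15
(0, 7): arr[0]=20 > arr[7]=2
(1, 7): arr[1]=3 > arr[7]=2
(2, 7): arr[2]=4 > arr[7]=2
(3, 4): arr[3]=15 > arr[4]=4
(3, 5): arr[3]=15 > arr[5]=8
(3, 7): arr[3]=15 > arr[7]=2
(4, 7): arr[4]=4 > arr[7]=2
(5, 7): arr[5]=8 > arr[7]=2
(6, 7): arr[6]=15 > arr[7]=2

Total inversions: 15

The array has 15 inversion(s): (0,1), (0,2), (0,3), (0,4), (0,5), (0,6), (0,7), (1,7), (2,7), (3,4), (3,5), (3,7), (4,7), (5,7), (6,7). Each pair (i,j) satisfies i < j and arr[i] > arr[j].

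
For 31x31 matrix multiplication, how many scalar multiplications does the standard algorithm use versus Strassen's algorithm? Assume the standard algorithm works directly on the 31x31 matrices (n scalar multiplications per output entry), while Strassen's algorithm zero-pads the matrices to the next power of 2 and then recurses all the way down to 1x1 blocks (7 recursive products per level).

Matrix multiplication for 31x31 matrices:

Strassen's algorithm requires power-of-2 dimensions. Pad 31x31 to 32x32 (next power of 2).

Standard algorithm: 31^3 = 29791 multiplications
Strassen's algorithm: 7^(log2(32)) = 7^5 = 16807 multiplications
Savings: 29791 - 16807 = 12984 multiplications

Standard: 29791 multiplications (31^3). Strassen: 16807 multiplications (7^5, after padding to 32x32). Strassen reduces 8 recursive multiplications to 7 at each level.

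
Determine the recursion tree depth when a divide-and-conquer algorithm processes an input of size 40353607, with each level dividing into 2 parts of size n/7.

For divide and conquer with division factor 7:

Problem sizes at each level:
Level 0: 40353607
Level 1: 5764801
Level 2: 823543
Level 3: 117649
Level 4: 16807
Level 5: 2401
Level 6: 343
Level 7: 49
Level 8: 7
Level 9: 1

The root is level 0 and the size-1 base case is level 9 (the tree spans levels 0 through 9, i.e. 10 levels counting the root), so the depth is the number of divisions: log_7(40353607) = 9

The recursion tree depth is log_7(40353607) = 9. At each level, the problem size is divided by 7, so it takes 9 divisions to reduce to a base case of size 1. The algorithm makes 2 recursive calls at each level.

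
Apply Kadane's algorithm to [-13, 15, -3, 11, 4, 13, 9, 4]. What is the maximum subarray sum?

Using Kadane's algorithm on [-13, 15, -3, 11, 4, 13, 9, 4]:

Scanning through the array:
Position 1 (value 15): max_ending_here = 15, max_so_far = 15
Position 2 (value -3): max_ending_here = 12, max_so_far = 15
Position 3 (value 11): max_ending_here = 23, max_so_far = 23
Position 4 (value 4): max_ending_here = 27, max_so_far = 27
Position 5 (value 13): max_ending_here = 40, max_so_far = 40
Position 6 (value 9): max_ending_here = 49, max_so_far = 49
Position 7 (value 4): max_ending_here = 53, max_so_far = 53

Maximum subarray: [15, -3, 11, 4, 13, 9, 4]
Maximum sum: 53

The maximum subarray is [15, -3, 11, 4, 13, 9, 4] with sum 53. This subarray runs from index 1 to index 7.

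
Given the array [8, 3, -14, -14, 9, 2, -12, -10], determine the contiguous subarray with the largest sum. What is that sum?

Using Kadane's algorithm on [8, 3, -14, -14, 9, 2, -12, -10]:

Scanning through the array:
Position 1 (value 3): max_ending_here = 11, max_so_far = 11
Position 2 (value -14): max_ending_here = -3, max_so_far = 11
Position 3 (value -14): max_ending_here = -14, max_so_far = 11
Position 4 (value 9): max_ending_here = 9, max_so_far = 11
Position 5 (value 2): max_ending_here = 11, max_so_far = 11
Position 6 (value -12): max_ending_here = -1, max_so_far = 11
Position 7 (value -10): max_ending_here = -10, max_so_far = 11

Maximum subarray: [8, 3]
Maximum sum: 11

The maximum subarray is [8, 3] with sum 11. This subarray runs from index 0 to index 1.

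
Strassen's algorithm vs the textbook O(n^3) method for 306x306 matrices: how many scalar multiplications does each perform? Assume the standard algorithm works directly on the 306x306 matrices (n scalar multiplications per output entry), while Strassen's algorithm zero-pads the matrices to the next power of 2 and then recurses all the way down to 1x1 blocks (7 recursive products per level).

Matrix multiplication for 306x306 matrices:

Strassen's algorithm requires power-of-2 dimensions. Pad 306x306 to 512x512 (next power of 2).

Standard algorithm: 306^3 = 28652616 multiplications
Strassen's algorithm: 7^(log2(512)) = 7^9 = 40353607 multiplications
Difference: 28652616 - 40353607 = -11700991 (Strassen uses MORE here due to padding overhead — for small or just-over-power-of-2 n, padding can outweigh the per-level savings)

Standard: 28652616 multiplications (306^3). Strassen: 40353607 multiplications (7^9, after padding to 512x512). Strassen reduces 8 recursive multiplications to 7 at each level.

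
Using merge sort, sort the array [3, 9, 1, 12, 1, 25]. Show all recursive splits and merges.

Merge sort trace:

Split: [3, 9, 1, 12, 1, 25] -> [3, 9, 1] and [12, 1, 25]
  Split: [3, 9, 1] -> [3] and [9, 1]
    Split: [9, 1] -> [9] and [1]
    Merge: [9] + [1] -> [1, 9]
  Merge: [3] + [1, 9] -> [1, 3, 9]
  Split: [12, 1, 25] -> [12] and [1, 25]
    Split: [1, 25] -> [1] and [25]
    Merge: [1] + [25] -> [1, 25]
  Merge: [12] + [1, 25] -> [1, 12, 25]
Merge: [1, 3, 9] + [1, 12, 25] -> [1, 1, 3, 9, 12, 25]

Final sorted array: [1, 1, 3, 9, 12, 25]

The merge sort proceeds by recursively splitting the array and merging sorted halves.
After all merges, the sorted array is [1, 1, 3, 9, 12, 25].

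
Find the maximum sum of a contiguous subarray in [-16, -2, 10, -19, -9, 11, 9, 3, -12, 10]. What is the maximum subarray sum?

Using Kadane's algorithm on [-16, -2, 10, -19, -9, 11, 9, 3, -12, 10]:

Scanning through the array:
Position 1 (value -2): max_ending_here = -2, max_so_far = -2
Position 2 (value 10): max_ending_here = 10, max_so_far = 10
Position 3 (value -19): max_ending_here = -9, max_so_far = 10
Position 4 (value -9): max_ending_here = -9, max_so_far = 10
Position 5 (value 11): max_ending_here = 11, max_so_far = 11
Position 6 (value 9): max_ending_here = 20, max_so_far = 20
Position 7 (value 3): max_ending_here = 23, max_so_far = 23
Position 8 (value -12): max_ending_here = 11, max_so_far = 23
Position 9 (value 10): max_ending_here = 21, max_so_far = 23

Maximum subarray: [11, 9, 3]
Maximum sum: 23

The maximum subarray is [11, 9, 3] with sum 23. This subarray runs from index 5 to index 7.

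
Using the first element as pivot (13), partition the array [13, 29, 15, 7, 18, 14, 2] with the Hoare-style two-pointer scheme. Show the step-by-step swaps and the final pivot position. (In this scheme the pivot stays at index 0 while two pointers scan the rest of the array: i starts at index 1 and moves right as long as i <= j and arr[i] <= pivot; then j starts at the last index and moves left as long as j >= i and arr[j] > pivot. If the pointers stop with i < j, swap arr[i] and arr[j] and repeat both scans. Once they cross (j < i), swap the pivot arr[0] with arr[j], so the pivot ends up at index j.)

Hoare-style two-pointer partition with pivot = 13:

Initial array: [13, 29, 15, 7, 18, 14, 2]

Pointers start at i = 1, j = 6.
i stops at index 1 (arr[1]=29 > 13), j stops at index 6 (arr[6]=2 <= 13): swap arr[1] and arr[6], array becomes [13, 2, 15, 7, 18, 14, 29]
i stops at index 2 (arr[2]=15 > 13), j stops at index 3 (arr[3]=7 <= 13): swap arr[2] and arr[3], array becomes [13, 2, 7, 15, 18, 14, 29]
i ends at 3, j ends at 2: the pointers have crossed (j < i), so scanning stops.

Swap pivot arr[0] with arr[2] to place pivot at position 2: [7, 2, 13, 15, 18, 14, 29]
Pivot position: 2

After partitioning with pivot 13, the array becomes [7, 2, 13, 15, 18, 14, 29]. The pivot is placed at index 2. All elements to the left of the pivot are <= 13, and all elements to the right are > 13.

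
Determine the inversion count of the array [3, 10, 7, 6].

Finding inversions in [3, 10, 7, 6]:

(1, 2): arr[1]=10 > arr[2]=7
(1, 3): arr[1]=10 > arr[3]=6
(2, 3): arr[2]=7 > arr[3]=6

Total inversions: 3

The array has 3 inversion(s): (1,2), (1,3), (2,3). Each pair (i,j) satisfies i < j and arr[i] > arr[j].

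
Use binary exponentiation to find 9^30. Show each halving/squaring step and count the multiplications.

Computing 9^30 by squaring (build up from 9^1; each line after the first costs one multiplication):

9^1 = 9
9^2 = (9^1)^2 = 9^2 = 81
9^3 = 9 * 9^2 = 9 * 81 = 729
9^6 = (9^3)^2 = 729^2 = 531441
9^7 = 9 * 9^6 = 9 * 531441 = 4782969
9^14 = (9^7)^2 = 4782969^2 = 22876792454961
9^15 = 9 * 9^14 = 9 * 22876792454961 = 205891132094649
9^30 = (9^15)^2 = 205891132094649^2 = 42391158275216203514294433201

Result: 42391158275216203514294433201
Multiplications needed: 7 (7 lines after 9^1)

9^30 = 42391158275216203514294433201. Using exponentiation by squaring, this requires 7 multiplications. The key idea: if the exponent is even, square the half-power; if odd, multiply by the base once.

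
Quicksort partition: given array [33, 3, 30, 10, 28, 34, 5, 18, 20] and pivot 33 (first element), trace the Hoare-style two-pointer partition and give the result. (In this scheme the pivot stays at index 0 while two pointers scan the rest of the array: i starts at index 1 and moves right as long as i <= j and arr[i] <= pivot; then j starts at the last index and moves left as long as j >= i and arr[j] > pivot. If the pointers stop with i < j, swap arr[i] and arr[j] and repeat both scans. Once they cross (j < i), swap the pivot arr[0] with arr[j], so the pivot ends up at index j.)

Hoare-style two-pointer partition with pivot = 33:

Initial array: [33, 3, 30, 10, 28, 34, 5, 18, 20]

Pointers start at i = 1, j = 8.
i stops at index 5 (arr[5]=34 > 33), j stops at index 8 (arr[8]=20 <= 33): swap arr[5] and arr[8], array becomes [33, 3, 30, 10, 28, 20, 5, 18, 34]
i ends at 8, j ends at 7: the pointers have crossed (j < i), so scanning stops.

Swap pivot arr[0] with arr[7] to place pivot at position 7: [18, 3, 30, 10, 28, 20, 5, 33, 34]
Pivot position: 7

After partitioning with pivot 33, the array becomes [18, 3, 30, 10, 28, 20, 5, 33, 34]. The pivot is placed at index 7. All elements to the left of the pivot are <= 33, and all elements to the right are > 33.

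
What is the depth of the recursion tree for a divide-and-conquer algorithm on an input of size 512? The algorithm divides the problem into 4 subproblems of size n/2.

For divide and conquer with division factor 2:

Problem sizes at each level:
Level 0: 512
Level 1: 256
Level 2: 128
Level 3: 64
Level 4: 32
Level 5: 16
Level 6: 8
Level 7: 4
Level 8: 2
Level 9: 1

The root is level 0 and the size-1 base case is level 9 (the tree spans levels 0 through 9, i.e. 10 levels counting the root), so the depth is the number of divisions: log_2(512) = 9

The recursion tree depth is log_2(512) = 9. At each level, the problem size is divided by 2, so it takes 9 divisions to reduce to a base case of size 1. The algorithm makes 4 recursive calls at each level.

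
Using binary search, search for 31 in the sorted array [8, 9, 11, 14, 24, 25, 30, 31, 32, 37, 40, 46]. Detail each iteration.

Binary search for 31 in [8, 9, 11, 14, 24, 25, 30, 31, 32, 37, 40, 46]:

lo=0, hi=11, mid=5, arr[mid]=25 -> 25 < 31, search right half
lo=6, hi=11, mid=8, arr[mid]=32 -> 32 > 31, search left half
lo=6, hi=7, mid=6, arr[mid]=30 -> 30 < 31, search right half
lo=7, hi=7, mid=7, arr[mid]=31 -> Found target at index 7!

Binary search finds 31 at index 7 after 4 comparisons. The search repeatedly halves the search space by comparing with the middle element.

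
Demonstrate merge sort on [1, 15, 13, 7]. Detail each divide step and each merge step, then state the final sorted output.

Merge sort trace:

Split: [1, 15, 13, 7] -> [1, 15] and [13, 7]
  Split: [1, 15] -> [1] and [15]
  Merge: [1] + [15] -> [1, 15]
  Split: [13, 7] -> [13] and [7]
  Merge: [13] + [7] -> [7, 13]
Merge: [1, 15] + [7, 13] -> [1, 7, 13, 15]

Final sorted array: [1, 7, 13, 15]

The merge sort proceeds by recursively splitting the array and merging sorted halves.
After all merges, the sorted array is [1, 7, 13, 15].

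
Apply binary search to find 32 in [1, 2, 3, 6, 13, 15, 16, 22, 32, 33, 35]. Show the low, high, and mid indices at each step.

Binary search for 32 in [1, 2, 3, 6, 13, 15, 16, 22, 32, 33, 35]:

lo=0, hi=10, mid=5, arr[mid]=15 -> 15 < 32, search right half
lo=6, hi=10, mid=8, arr[mid]=32 -> Found target at index 8!

Binary search finds 32 at index 8 after 2 comparisons. The search repeatedly halves the search space by comparing with the middle element.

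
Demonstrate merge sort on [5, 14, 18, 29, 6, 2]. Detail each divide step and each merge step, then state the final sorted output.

Merge sort trace:

Split: [5, 14, 18, 29, 6, 2] -> [5, 14, 18] and [29, 6, 2]
  Split: [5, 14, 18] -> [5] and [14, 18]
    Split: [14, 18] -> [14] and [18]
    Merge: [14] + [18] -> [14, 18]
  Merge: [5] + [14, 18] -> [5, 14, 18]
  Split: [29, 6, 2] -> [29] and [6, 2]
    Split: [6, 2] -> [6] and [2]
    Merge: [6] + [2] -> [2, 6]
  Merge: [29] + [2, 6] -> [2, 6, 29]
Merge: [5, 14, 18] + [2, 6, 29] -> [2, 5, 6, 14, 18, 29]

Final sorted array: [2, 5, 6, 14, 18, 29]

The merge sort proceeds by recursively splitting the array and merging sorted halves.
After all merges, the sorted array is [2, 5, 6, 14, 18, 29].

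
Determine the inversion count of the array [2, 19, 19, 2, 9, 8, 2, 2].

Finding inversions in [2, 19, 19, 2, 9, 8, 2, 2]:

(1, 3): arr[1]=19 > arr[3]=2
(1, 4): arr[1]=19 > arr[4]=9
(1, 5): arr[1]=19 > arr[5]=8
(1, 6): arr[1]=19 > arr[6]=2
(1, 7): arr[1]=19 > arr[7]=2
(2, 3): arr[2]=19 > arr[3]=2
(2, 4): arr[2]=19 > arr[4]=9
(2, 5): arr[2]=19 > arr[5]=8
(2, 6): arr[2]=19 > arr[6]=2
(2, 7): arr[2]=19 > arr[7]=2
(4, 5): arr[4]=9 > arr[5]=8
(4, 6): arr[4]=9 > arr[6]=2
(4, 7): arr[4]=9 > arr[7]=2
(5, 6): arr[5]=8 > arr[6]=2
(5, 7): arr[5]=8 > arr[7]=2

Total inversions: 15

The array has 15 inversion(s): (1,3), (1,4), (1,5), (1,6), (1,7), (2,3), (2,4), (2,5), (2,6), (2,7), (4,5), (4,6), (4,7), (5,6), (5,7). Each pair (i,j) satisfies i < j and arr[i] > arr[j].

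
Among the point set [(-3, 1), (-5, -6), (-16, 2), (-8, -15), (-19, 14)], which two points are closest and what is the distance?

Computing all pairwise distances among 5 points:

d((-3, 1), (-5, -6)) = 7.2801 <-- minimum
d((-3, 1), (-16, 2)) = 13.0384
d((-3, 1), (-8, -15)) = 16.7631
d((-3, 1), (-19, 14)) = 20.6155
d((-5, -6), (-16, 2)) = 13.6015
d((-5, -6), (-8, -15)) = 9.4868
d((-5, -6), (-19, 14)) = 24.4131
d((-16, 2), (-8, -15)) = 18.7883
d((-16, 2), (-19, 14)) = 12.3693
d((-8, -15), (-19, 14)) = 31.0161

Closest pair: (-3, 1) and (-5, -6) with distance 7.2801

The closest pair is (-3, 1) and (-5, -6) with Euclidean distance 7.2801. For 5 points, brute-force pairwise comparison is shown above. For large n, the divide-and-conquer algorithm (sort by x, recurse on halves, check the dividing strip) achieves O(n log n).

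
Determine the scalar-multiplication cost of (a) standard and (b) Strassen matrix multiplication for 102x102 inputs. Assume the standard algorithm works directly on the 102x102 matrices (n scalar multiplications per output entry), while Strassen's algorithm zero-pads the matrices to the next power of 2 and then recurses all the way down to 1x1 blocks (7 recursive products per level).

Matrix multiplication for 102x102 matrices:

Strassen's algorithm requires power-of-2 dimensions. Pad 102x102 to 128x128 (next power of 2).

Standard algorithm: 102^3 = 1061208 multiplications
Strassen's algorithm: 7^(log2(128)) = 7^7 = 823543 multiplications
Savings: 1061208 - 823543 = 237665 multiplications

Standard: 1061208 multiplications (102^3). Strassen: 823543 multiplications (7^7, after padding to 128x128). Strassen reduces 8 recursive multiplications to 7 at each level.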